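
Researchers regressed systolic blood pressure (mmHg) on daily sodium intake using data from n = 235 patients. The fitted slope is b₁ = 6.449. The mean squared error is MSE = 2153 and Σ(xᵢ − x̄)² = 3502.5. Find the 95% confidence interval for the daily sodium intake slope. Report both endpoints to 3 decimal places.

(4.904, 7.994)

SE(b₁) = √(MSE/Sₓₓ) = √(2153/3502.5) = 0.78403.
df = n − 2 = 233.
t* = t_{0.025, 233} = 1.970198.
Margin = t* × SE = 1.970198 × 0.78403 = 1.54469.
CI: 6.449 ± 1.54469 → (4.904, 7.994).
With 95% confidence, each one-unit increase in daily sodium intake is associated with a change of between 4.904 and 7.994 mmHg in systolic blood pressure.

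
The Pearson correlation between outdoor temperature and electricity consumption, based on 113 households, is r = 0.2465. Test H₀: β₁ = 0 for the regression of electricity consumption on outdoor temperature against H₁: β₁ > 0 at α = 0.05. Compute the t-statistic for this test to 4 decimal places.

t = r·√(n − 2)/√(1 − r²) = 0.2465·√111/√0.939238 = 2.6797.
df = n − 2 = 111.
One-sided p ≈ 0.0042, which is < 0.05, so reject H₀.
There is evidence of a linear association between outdoor temperature and electricity consumption.

t = 2.6797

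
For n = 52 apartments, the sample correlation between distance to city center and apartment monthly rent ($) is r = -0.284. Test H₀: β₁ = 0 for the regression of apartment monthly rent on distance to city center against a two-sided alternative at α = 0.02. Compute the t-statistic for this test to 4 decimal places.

t = r·√(n − 2)/√(1 − r²) = -0.284·√50/√0.919344 = -2.0944.
df = n − 2 = 50.
Two-sided p ≈ 0.0413, which is ≥ 0.02, so fail to reject H₀.
The data do not give significant evidence of a linear association between distance to city center and apartment monthly rent.

t = -2.0944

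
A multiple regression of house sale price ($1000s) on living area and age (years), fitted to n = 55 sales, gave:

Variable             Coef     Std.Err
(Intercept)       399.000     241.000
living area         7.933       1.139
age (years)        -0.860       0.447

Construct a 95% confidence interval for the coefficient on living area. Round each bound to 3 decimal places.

(5.647, 10.219)

Read off: b = 7.933, SE = 1.139 for living area.
df = n − k − 1 = 55 − 2 − 1 = 52.
t* = t_{0.025, 52} = 2.006647.
Margin = t* × SE = 2.006647 × 1.139 = 2.28557.
CI: 7.933 ± 2.28557 → (5.647, 10.219).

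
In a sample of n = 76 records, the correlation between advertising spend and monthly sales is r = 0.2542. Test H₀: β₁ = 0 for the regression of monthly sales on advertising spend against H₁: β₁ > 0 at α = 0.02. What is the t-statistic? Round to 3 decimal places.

t = 2.261

t = r·√(n − 2)/√(1 − r²) = 0.2542·√74/√0.935382 = 2.261.
df = n − 2 = 74.
One-sided p ≈ 0.0134, which is < 0.02, so reject H₀.
There is evidence of a linear association between advertising spend and monthly sales.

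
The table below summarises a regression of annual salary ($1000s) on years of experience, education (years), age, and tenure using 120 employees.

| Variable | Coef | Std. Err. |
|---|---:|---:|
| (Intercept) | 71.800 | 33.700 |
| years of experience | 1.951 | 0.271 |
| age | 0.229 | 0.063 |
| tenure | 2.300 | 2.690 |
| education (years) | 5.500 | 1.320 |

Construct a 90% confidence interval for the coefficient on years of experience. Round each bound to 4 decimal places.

Read off: b = 1.951, SE = 0.271 for years of experience.
df = n − k − 1 = 120 − 4 − 1 = 115.
t* = t_{0.05, 115} = 1.658212.
Margin = t* × SE = 1.658212 × 0.271 = 0.449375.
CI: 1.951 ± 0.449375 → (1.5016, 2.4004).

(1.5016, 2.4004)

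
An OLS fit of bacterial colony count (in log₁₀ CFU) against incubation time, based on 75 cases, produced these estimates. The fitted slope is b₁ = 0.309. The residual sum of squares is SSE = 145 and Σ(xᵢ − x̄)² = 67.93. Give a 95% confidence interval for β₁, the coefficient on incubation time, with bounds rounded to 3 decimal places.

MSE = SSE/(n − 2) = 145/73 = 1.9863.
SE(b₁) = √(MSE/Sₓₓ) = √(1.9863/67.93) = 0.170998.
df = n − 2 = 73.
t* = t_{0.025, 73} = 1.992997.
Margin = t* × SE = 1.992997 × 0.170998 = 0.34080.
CI: 0.309 ± 0.34080 → (-0.032, 0.650).
With 95% confidence, each one-unit increase in incubation time is associated with a change of between -0.032 and 0.650 log₁₀ CFU in bacterial colony count.

(-0.032, 0.650)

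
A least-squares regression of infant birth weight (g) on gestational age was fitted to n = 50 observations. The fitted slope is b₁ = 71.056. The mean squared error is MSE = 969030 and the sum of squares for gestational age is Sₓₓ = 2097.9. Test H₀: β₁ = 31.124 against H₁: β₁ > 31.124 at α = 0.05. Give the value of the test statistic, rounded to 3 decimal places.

t = 1.858

SE(b₁) = √(MSE/Sₓₓ) = √(969030/2097.9) = 21.492.
t = (71.056 − 31.124) / 21.492 = 1.858.
df = n − 2 = 48.
One-sided p ≈ 0.0347, which is < 0.05, so reject H₀.
There is evidence that the true slope on gestational age exceeds 31.124 g per unit.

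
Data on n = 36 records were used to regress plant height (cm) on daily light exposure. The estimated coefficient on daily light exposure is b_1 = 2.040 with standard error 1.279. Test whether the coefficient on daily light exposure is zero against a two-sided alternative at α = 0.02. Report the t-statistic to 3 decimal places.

t = 1.595

H₀: β₁ = 0 vs H₁: β₁ ≠ 0.
t = (b_1 − β₁⁰)/SE = 2.040 / 1.279 = 1.595.
df = n − 2 = 36 − 2 = 34.
Two-sided p ≈ 0.1200, which is ≥ 0.02, so fail to reject H₀.
The data do not give significant evidence of an association between daily light exposure and plant height.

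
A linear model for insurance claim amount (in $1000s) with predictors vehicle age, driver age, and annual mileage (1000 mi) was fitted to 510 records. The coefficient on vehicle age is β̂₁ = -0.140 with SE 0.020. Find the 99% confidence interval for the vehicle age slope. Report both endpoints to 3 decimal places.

df = n − k − 1 = 510 − 3 − 1 = 506.
t* = t_{0.005, 506} = 2.58558.
Margin = t* × SE = 2.58558 × 0.020 = 0.05171.
CI: -0.140 ± 0.05171 → (-0.192, -0.088).
With 99% confidence, each one-unit increase in vehicle age is associated with a change of between -0.192 and -0.088 $1000s in insurance claim amount, holding the other predictors fixed.

(-0.192, -0.088)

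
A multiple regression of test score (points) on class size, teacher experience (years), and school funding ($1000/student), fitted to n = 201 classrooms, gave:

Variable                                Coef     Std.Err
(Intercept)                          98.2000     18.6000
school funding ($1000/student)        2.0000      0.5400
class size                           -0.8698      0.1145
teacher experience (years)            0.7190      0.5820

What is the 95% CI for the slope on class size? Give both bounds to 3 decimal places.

(-1.096, -0.644)

Read off: b = -0.8698, SE = 0.1145 for class size.
df = n − k − 1 = 201 − 3 − 1 = 197.
t* = t_{0.025, 197} = 1.972079.
Margin = t* × SE = 1.972079 × 0.1145 = 0.22580.
CI: -0.8698 ± 0.22580 → (-1.096, -0.644).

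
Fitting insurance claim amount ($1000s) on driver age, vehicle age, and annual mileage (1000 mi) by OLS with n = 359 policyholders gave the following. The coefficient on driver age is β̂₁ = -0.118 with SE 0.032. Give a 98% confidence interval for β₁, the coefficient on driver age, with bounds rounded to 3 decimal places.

(-0.193, -0.043)

df = n − k − 1 = 359 − 3 − 1 = 355.
t* = t_{0.01, 355} = 2.336898.
Margin = t* × SE = 2.336898 × 0.032 = 0.07478.
CI: -0.118 ± 0.07478 → (-0.193, -0.043).
With 98% confidence, each one-unit increase in driver age is associated with a change of between -0.193 and -0.043 $1000s in insurance claim amount, holding the other predictors fixed.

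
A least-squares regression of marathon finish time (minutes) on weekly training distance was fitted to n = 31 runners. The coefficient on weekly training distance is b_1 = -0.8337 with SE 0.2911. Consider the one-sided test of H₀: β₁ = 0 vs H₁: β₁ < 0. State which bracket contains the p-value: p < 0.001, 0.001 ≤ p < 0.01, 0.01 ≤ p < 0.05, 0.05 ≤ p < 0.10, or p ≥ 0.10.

t = -0.8337 / 0.2911 = -2.864.
df = n − 2 = 31 − 2 = 29.
One-sided p = P(T_{29} < t) ≈ 0.0038.
So 0.001 ≤ p < 0.01.

0.001 ≤ p < 0.01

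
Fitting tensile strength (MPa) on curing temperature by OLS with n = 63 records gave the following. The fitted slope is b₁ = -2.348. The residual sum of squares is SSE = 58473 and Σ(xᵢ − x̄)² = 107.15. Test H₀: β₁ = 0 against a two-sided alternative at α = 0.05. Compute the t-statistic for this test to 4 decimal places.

t = -0.7850

MSE = SSE/(n − 2) = 58473/61 = 958.574.
SE(b₁) = √(MSE/Sₓₓ) = √(958.574/107.15) = 2.991.
t = -2.348 / 2.991 = -0.7850.
df = n − 2 = 61.
Two-sided p ≈ 0.4355, which is ≥ 0.05, so fail to reject H₀.
The data do not give significant evidence of an association between curing temperature and tensile strength.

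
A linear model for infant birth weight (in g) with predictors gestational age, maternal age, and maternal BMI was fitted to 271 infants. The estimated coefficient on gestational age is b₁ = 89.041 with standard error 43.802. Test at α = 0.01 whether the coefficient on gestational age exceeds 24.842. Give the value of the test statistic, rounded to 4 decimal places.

t = 1.4657

H₀: β₁ = 24.842 vs H₁: β₁ > 24.842.
t = (b₁ − β₁⁰)/SE = (89.041 − 24.842) / 43.802 = 1.4657.
df = n − k − 1 = 271 − 3 − 1 = 267.
One-sided p ≈ 0.0720, which is ≥ 0.01, so fail to reject H₀.
The data do not give significant evidence that the true slope on gestational age exceeds 24.842 g per unit, holding the other predictors fixed.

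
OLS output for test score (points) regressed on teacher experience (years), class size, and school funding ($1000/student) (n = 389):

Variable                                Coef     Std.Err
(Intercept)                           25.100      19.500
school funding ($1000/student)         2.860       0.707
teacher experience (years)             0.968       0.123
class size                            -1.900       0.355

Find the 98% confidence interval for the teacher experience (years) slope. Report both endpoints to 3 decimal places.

(0.681, 1.255)

Read off: b = 0.968, SE = 0.123 for teacher experience (years).
df = n − k − 1 = 389 − 3 − 1 = 385.
t* = t_{0.01, 385} = 2.336072.
Margin = t* × SE = 2.336072 × 0.123 = 0.28734.
CI: 0.968 ± 0.28734 → (0.681, 1.255).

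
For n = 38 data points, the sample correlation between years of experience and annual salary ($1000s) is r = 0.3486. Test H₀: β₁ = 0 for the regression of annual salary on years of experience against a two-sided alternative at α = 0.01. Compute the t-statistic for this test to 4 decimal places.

t = 2.2316

t = r·√(n − 2)/√(1 − r²) = 0.3486·√36/√0.878478 = 2.2316.
df = n − 2 = 36.
Two-sided p ≈ 0.0320, which is ≥ 0.01, so fail to reject H₀.
The data do not give significant evidence of a linear association between years of experience and annual salary.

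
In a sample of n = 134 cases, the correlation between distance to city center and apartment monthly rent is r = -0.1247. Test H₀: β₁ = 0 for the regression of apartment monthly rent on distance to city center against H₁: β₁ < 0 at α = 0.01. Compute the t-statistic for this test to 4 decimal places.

t = r·√(n − 2)/√(1 − r²) = -0.1247·√132/√0.98445 = -1.4440.
df = n − 2 = 132.
One-sided p ≈ 0.0756, which is ≥ 0.01, so fail to reject H₀.
The data do not give significant evidence of a linear association between distance to city center and apartment monthly rent.

t = -1.4440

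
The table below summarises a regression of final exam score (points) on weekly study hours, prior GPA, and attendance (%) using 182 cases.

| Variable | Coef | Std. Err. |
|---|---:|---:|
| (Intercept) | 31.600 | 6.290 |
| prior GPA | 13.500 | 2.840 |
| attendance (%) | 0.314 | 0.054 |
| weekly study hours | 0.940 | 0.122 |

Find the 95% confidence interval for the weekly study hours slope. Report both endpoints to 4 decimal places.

(0.6992, 1.1808)

Read off: b = 0.940, SE = 0.122 for weekly study hours.
df = n − k − 1 = 182 − 3 − 1 = 178.
t* = t_{0.025, 178} = 1.973381.
Margin = t* × SE = 1.973381 × 0.122 = 0.240752.
CI: 0.940 ± 0.240752 → (0.6992, 1.1808).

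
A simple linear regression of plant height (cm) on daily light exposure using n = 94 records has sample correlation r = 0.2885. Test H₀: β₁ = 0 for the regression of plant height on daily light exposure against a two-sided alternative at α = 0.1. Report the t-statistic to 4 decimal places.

t = 2.8901

t = r·√(n − 2)/√(1 − r²) = 0.2885·√92/√0.916768 = 2.8901.
df = n − 2 = 92.
Two-sided p ≈ 0.0048, which is < 0.1, so reject H₀.
There is evidence of a linear association between daily light exposure and plant height.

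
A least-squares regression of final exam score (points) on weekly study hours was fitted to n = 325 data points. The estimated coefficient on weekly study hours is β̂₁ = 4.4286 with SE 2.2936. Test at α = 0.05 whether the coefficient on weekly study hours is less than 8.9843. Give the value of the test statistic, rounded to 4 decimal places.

H₀: β₁ = 8.9843 vs H₁: β₁ < 8.9843.
t = (β̂₁ − β₁⁰)/SE = (4.4286 − 8.9843) / 2.2936 = -1.9863.
df = n − 2 = 325 − 2 = 323.
One-sided p ≈ 0.0239, which is < 0.05, so reject H₀.
There is evidence that the true slope on weekly study hours is below 8.9843 points per unit.

t = -1.9863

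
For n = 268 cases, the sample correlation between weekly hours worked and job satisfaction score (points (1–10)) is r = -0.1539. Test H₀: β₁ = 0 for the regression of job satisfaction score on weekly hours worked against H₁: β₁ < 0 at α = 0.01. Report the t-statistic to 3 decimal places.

t = -2.540

t = r·√(n − 2)/√(1 − r²) = -0.1539·√266/√0.976315 = -2.540.
df = n − 2 = 266.
One-sided p ≈ 0.0058, which is < 0.01, so reject H₀.
There is evidence of a linear association between weekly hours worked and job satisfaction score.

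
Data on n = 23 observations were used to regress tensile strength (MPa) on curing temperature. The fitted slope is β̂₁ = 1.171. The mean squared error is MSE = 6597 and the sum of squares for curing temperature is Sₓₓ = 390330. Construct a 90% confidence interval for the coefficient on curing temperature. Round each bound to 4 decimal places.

(0.9473, 1.3947)

SE(β̂₁) = √(MSE/Sₓₓ) = √(6597/390330) = 0.130004.
df = n − 2 = 21.
t* = t_{0.05, 21} = 1.720743.
Margin = t* × SE = 1.720743 × 0.130004 = 0.223704.
CI: 1.171 ± 0.223704 → (0.9473, 1.3947).
With 90% confidence, each one-unit increase in curing temperature is associated with a change of between 0.9473 and 1.3947 MPa in tensile strength.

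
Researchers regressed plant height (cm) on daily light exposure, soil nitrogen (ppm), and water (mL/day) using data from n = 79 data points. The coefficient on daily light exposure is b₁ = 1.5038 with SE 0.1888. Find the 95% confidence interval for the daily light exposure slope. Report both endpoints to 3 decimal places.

(1.128, 1.880)

df = n − k − 1 = 79 − 3 − 1 = 75.
t* = t_{0.025, 75} = 1.992102.
Margin = t* × SE = 1.992102 × 0.1888 = 0.37611.
CI: 1.5038 ± 0.37611 → (1.128, 1.880).
With 95% confidence, each one-unit increase in daily light exposure is associated with a change of between 1.128 and 1.880 cm in plant height, holding the other predictors fixed.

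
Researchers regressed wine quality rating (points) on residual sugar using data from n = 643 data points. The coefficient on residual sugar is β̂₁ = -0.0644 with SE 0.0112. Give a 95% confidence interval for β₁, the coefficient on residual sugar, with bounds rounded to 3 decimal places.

df = n − 2 = 643 − 2 = 641.
t* = t_{0.025, 641} = 1.963672.
Margin = t* × SE = 1.963672 × 0.0112 = 0.02199.
CI: -0.0644 ± 0.02199 → (-0.086, -0.042).
With 95% confidence, each one-unit increase in residual sugar is associated with a change of between -0.086 and -0.042 points in wine quality rating.

(-0.086, -0.042)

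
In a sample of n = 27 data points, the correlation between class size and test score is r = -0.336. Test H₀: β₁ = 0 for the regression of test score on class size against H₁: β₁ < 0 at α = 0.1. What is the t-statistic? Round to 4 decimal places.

t = r·√(n − 2)/√(1 − r²) = -0.336·√25/√0.887104 = -1.7837.
df = n − 2 = 25.
One-sided p ≈ 0.0433, which is < 0.1, so reject H₀.
There is evidence of a linear association between class size and test score.

t = -1.7837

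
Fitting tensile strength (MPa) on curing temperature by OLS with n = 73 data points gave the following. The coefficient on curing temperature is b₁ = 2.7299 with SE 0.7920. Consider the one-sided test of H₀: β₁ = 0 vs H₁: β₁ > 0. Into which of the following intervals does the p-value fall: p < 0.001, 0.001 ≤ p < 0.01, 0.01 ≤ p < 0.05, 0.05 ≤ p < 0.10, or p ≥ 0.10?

t = 2.7299 / 0.7920 = 3.447.
df = n − 2 = 73 − 2 = 71.
One-sided p = P(T_{71} > t) ≈ 0.0005.
So p < 0.001.

p < 0.001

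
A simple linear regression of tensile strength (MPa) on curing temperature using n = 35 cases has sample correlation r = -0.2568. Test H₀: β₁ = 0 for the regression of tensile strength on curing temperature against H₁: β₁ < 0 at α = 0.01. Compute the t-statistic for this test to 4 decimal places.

t = r·√(n − 2)/√(1 − r²) = -0.2568·√33/√0.934054 = -1.5264.
df = n − 2 = 33.
One-sided p ≈ 0.0682, which is ≥ 0.01, so fail to reject H₀.
The data do not give significant evidence of a linear association between curing temperature and tensile strength.

t = -1.5264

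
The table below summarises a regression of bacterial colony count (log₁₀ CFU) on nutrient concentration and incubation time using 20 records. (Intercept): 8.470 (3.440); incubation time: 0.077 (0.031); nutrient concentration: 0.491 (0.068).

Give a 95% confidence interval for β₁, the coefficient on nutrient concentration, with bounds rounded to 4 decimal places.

(0.3475, 0.6345)

Read off: b = 0.491, SE = 0.068 for nutrient concentration.
df = n − k − 1 = 20 − 2 − 1 = 17.
t* = t_{0.025, 17} = 2.109816.
Margin = t* × SE = 2.109816 × 0.068 = 0.143467.
CI: 0.491 ± 0.143467 → (0.3475, 0.6345).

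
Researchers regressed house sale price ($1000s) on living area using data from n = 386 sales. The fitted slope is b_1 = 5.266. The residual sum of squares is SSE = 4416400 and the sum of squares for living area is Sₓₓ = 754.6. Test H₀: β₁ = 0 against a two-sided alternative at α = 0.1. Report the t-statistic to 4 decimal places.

t = 1.3489

MSE = SSE/(n − 2) = 4416400/384 = 11501.
SE(b_1) = √(MSE/Sₓₓ) = √(11501/754.6) = 3.904.
t = 5.266 / 3.904 = 1.3489.
df = n − 2 = 384.
Two-sided p ≈ 0.1782, which is ≥ 0.1, so fail to reject H₀.
The data do not give significant evidence of an association between living area and house sale price.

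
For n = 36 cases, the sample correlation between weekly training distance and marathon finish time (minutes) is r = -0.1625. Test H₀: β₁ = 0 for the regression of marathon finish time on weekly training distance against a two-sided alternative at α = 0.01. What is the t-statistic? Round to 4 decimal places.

t = r·√(n − 2)/√(1 − r²) = -0.1625·√34/√0.973594 = -0.9603.
df = n − 2 = 34.
Two-sided p ≈ 0.3437, which is ≥ 0.01, so fail to reject H₀.
The data do not give significant evidence of a linear association between weekly training distance and marathon finish time.

t = -0.9603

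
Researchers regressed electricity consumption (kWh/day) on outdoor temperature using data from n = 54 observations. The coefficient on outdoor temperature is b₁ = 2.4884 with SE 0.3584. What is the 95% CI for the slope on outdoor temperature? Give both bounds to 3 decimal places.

(1.769, 3.208)

df = n − 2 = 54 − 2 = 52.
t* = t_{0.025, 52} = 2.006647.
Margin = t* × SE = 2.006647 × 0.3584 = 0.71918.
CI: 2.4884 ± 0.71918 → (1.769, 3.208).
With 95% confidence, each one-unit increase in outdoor temperature is associated with a change of between 1.769 and 3.208 kWh/day in electricity consumption.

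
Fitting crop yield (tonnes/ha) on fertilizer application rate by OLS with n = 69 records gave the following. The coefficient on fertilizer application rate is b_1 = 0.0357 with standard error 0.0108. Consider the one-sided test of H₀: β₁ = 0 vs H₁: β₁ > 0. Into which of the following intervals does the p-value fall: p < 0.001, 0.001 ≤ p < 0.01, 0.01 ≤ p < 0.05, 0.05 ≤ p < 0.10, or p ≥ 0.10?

t = 0.0357 / 0.0108 = 3.306.
df = n − 2 = 69 − 2 = 67.
One-sided p = P(T_{67} > t) ≈ 0.0008.
So p < 0.001.

p < 0.001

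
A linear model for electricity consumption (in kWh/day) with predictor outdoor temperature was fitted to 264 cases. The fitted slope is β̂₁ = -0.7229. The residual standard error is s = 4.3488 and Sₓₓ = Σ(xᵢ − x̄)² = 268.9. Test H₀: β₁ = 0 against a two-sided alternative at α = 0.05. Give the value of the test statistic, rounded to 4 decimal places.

SE(β̂₁) = s/√Sₓₓ = 4.3488/√268.9 = 0.2652.
t = -0.7229 / 0.2652 = -2.7259.
df = n − 2 = 262.
Two-sided p ≈ 0.0068, which is < 0.05, so reject H₀.
There is evidence that outdoor temperature is associated with electricity consumption.

t = -2.7259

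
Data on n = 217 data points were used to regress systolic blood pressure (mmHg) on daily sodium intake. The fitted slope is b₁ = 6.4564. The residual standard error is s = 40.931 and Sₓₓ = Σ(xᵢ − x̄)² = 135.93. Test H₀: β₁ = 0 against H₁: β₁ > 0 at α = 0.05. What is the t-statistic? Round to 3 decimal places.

t = 1.839

SE(b₁) = s/√Sₓₓ = 40.931/√135.93 = 3.51071.
t = 6.4564 / 3.51071 = 1.839.
df = n − 2 = 215.
One-sided p ≈ 0.0336, which is < 0.05, so reject H₀.
There is evidence that the true slope on daily sodium intake is positive.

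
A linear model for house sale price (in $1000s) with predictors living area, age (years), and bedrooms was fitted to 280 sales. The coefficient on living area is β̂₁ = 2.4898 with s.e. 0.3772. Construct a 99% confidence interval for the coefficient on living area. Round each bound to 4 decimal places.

(1.5114, 3.4682)

df = n − k − 1 = 280 − 3 − 1 = 276.
t* = t_{0.005, 276} = 2.593759.
Margin = t* × SE = 2.593759 × 0.3772 = 0.978366.
CI: 2.4898 ± 0.978366 → (1.5114, 3.4682).
With 99% confidence, each one-unit increase in living area is associated with a change of between 1.5114 and 3.4682 $1000s in house sale price, holding the other predictors fixed.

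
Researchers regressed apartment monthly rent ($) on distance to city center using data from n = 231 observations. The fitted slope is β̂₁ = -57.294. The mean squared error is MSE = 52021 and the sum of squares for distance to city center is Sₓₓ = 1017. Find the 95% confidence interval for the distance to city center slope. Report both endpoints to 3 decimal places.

SE(β̂₁) = √(MSE/Sₓₓ) = √(52021/1017) = 7.15202.
df = n − 2 = 229.
t* = t_{0.025, 229} = 1.970377.
Margin = t* × SE = 1.970377 × 7.15202 = 14.09218.
CI: -57.294 ± 14.09218 → (-71.386, -43.202).
With 95% confidence, each one-unit increase in distance to city center is associated with a change of between -71.386 and -43.202 $ in apartment monthly rent.

(-71.386, -43.202)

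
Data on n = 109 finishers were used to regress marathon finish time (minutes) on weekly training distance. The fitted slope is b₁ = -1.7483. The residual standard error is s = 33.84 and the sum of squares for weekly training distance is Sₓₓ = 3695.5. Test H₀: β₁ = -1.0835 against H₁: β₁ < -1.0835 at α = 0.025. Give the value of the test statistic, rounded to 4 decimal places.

SE(b₁) = s/√Sₓₓ = 33.84/√3695.5 = 0.556665.
t = (-1.7483 − (-1.0835)) / 0.556665 = -1.1943.
df = n − 2 = 107.
One-sided p ≈ 0.1175, which is ≥ 0.025, so fail to reject H₀.
The data do not give significant evidence that the true slope on weekly training distance is below -1.0835 minutes per unit.

t = -1.1943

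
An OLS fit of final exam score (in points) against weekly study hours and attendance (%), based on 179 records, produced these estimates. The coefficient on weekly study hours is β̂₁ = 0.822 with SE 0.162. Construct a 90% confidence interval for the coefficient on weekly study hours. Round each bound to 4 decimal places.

df = n − k − 1 = 179 − 2 − 1 = 176.
t* = t_{0.05, 176} = 1.653557.
Margin = t* × SE = 1.653557 × 0.162 = 0.267876.
CI: 0.822 ± 0.267876 → (0.5541, 1.0899).
With 90% confidence, each one-unit increase in weekly study hours is associated with a change of between 0.5541 and 1.0899 points in final exam score, holding the other predictors fixed.

(0.5541, 1.0899)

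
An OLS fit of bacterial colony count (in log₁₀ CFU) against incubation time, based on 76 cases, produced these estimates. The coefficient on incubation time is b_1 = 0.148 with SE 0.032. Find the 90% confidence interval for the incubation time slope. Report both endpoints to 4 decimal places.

df = n − 2 = 76 − 2 = 74.
t* = t_{0.05, 74} = 1.665707.
Margin = t* × SE = 1.665707 × 0.032 = 0.053303.
CI: 0.148 ± 0.053303 → (0.0947, 0.2013).
With 90% confidence, each one-unit increase in incubation time is associated with a change of between 0.0947 and 0.2013 log₁₀ CFU in bacterial colony count.

(0.0947, 0.2013)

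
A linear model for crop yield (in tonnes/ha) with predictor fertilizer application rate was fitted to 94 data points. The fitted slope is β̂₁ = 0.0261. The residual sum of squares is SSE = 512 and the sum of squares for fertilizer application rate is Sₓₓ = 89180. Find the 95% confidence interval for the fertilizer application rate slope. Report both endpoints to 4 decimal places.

(0.0104, 0.0418)

MSE = SSE/(n − 2) = 512/92 = 5.56522.
SE(β̂₁) = √(MSE/Sₓₓ) = √(5.56522/89180) = 0.00789964.
df = n − 2 = 92.
t* = t_{0.025, 92} = 1.986086.
Margin = t* × SE = 1.986086 × 0.00789964 = 0.015689.
CI: 0.0261 ± 0.015689 → (0.0104, 0.0418).
With 95% confidence, each one-unit increase in fertilizer application rate is associated with a change of between 0.0104 and 0.0418 tonnes/ha in crop yield.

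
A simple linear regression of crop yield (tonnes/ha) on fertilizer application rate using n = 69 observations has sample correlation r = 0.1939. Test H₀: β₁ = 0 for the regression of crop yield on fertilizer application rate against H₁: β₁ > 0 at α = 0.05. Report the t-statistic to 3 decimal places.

t = r·√(n − 2)/√(1 − r²) = 0.1939·√67/√0.962403 = 1.618.
df = n − 2 = 67.
One-sided p ≈ 0.0552, which is ≥ 0.05, so fail to reject H₀.
The data do not give significant evidence of a linear association between fertilizer application rate and crop yield.

t = 1.618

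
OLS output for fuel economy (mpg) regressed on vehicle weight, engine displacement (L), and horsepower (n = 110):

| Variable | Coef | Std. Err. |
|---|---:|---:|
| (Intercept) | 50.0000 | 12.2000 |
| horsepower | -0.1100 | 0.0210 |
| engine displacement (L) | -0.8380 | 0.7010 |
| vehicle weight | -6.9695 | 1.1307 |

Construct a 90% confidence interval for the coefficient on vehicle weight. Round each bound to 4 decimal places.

Read off: b = -6.9695, SE = 1.1307 for vehicle weight.
df = n − k − 1 = 110 − 3 − 1 = 106.
t* = t_{0.05, 106} = 1.659356.
Margin = t* × SE = 1.659356 × 1.1307 = 1.876234.
CI: -6.9695 ± 1.876234 → (-8.8457, -5.0933).

(-8.8457, -5.0933)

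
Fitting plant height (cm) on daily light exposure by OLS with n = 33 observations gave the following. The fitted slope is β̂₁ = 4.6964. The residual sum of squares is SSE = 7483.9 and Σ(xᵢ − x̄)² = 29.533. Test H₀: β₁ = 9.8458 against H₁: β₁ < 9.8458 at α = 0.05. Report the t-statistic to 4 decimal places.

MSE = SSE/(n − 2) = 7483.9/31 = 241.416.
SE(β̂₁) = √(MSE/Sₓₓ) = √(241.416/29.533) = 2.8591.
t = (4.6964 − 9.8458) / 2.8591 = -1.8011.
df = n − 2 = 31.
One-sided p ≈ 0.0407, which is < 0.05, so reject H₀.
There is evidence that the true slope on daily light exposure is below 9.8458 cm per unit.

t = -1.8011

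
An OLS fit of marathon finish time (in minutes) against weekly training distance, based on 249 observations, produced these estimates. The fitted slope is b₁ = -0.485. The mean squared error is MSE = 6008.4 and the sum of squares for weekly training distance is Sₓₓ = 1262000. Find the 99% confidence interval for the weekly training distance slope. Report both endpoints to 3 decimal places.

SE(b₁) = √(MSE/Sₓₓ) = √(6008.4/1262000) = 0.0690001.
df = n − 2 = 247.
t* = t_{0.005, 247} = 2.59588.
Margin = t* × SE = 2.59588 × 0.0690001 = 0.17912.
CI: -0.485 ± 0.17912 → (-0.664, -0.306).
With 99% confidence, each one-unit increase in weekly training distance is associated with a change of between -0.664 and -0.306 minutes in marathon finish time.

(-0.664, -0.306)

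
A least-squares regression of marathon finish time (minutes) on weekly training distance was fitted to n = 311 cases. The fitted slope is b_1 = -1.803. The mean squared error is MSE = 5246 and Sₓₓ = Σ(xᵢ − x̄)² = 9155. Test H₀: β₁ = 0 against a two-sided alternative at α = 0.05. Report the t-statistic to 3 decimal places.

SE(b_1) = √(MSE/Sₓₓ) = √(5246/9155) = 0.756981.
t = -1.803 / 0.756981 = -2.382.
df = n − 2 = 309.
Two-sided p ≈ 0.0178, which is < 0.05, so reject H₀.
There is evidence that weekly training distance is associated with marathon finish time.

t = -2.382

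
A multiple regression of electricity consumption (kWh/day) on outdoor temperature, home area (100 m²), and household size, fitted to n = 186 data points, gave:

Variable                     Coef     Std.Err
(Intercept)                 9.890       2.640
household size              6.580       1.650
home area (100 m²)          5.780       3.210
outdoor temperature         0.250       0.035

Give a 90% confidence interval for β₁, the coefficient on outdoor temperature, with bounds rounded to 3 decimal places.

(0.192, 0.308)

Read off: b = 0.250, SE = 0.035 for outdoor temperature.
df = n − k − 1 = 186 − 3 − 1 = 182.
t* = t_{0.05, 182} = 1.653269.
Margin = t* × SE = 1.653269 × 0.035 = 0.05786.
CI: 0.250 ± 0.05786 → (0.192, 0.308).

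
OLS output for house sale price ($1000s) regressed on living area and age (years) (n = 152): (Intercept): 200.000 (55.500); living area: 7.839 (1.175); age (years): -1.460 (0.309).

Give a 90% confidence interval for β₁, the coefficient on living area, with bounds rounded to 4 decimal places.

Read off: b = 7.839, SE = 1.175 for living area.
df = n − k − 1 = 152 − 2 − 1 = 149.
t* = t_{0.05, 149} = 1.655145.
Margin = t* × SE = 1.655145 × 1.175 = 1.944795.
CI: 7.839 ± 1.944795 → (5.8942, 9.7838).

(5.8942, 9.7838)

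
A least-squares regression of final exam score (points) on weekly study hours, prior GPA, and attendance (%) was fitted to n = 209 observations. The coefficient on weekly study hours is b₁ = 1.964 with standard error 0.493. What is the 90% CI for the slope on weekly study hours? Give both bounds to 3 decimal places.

(1.149, 2.779)

df = n − k − 1 = 209 − 3 − 1 = 205.
t* = t_{0.05, 205} = 1.652321.
Margin = t* × SE = 1.652321 × 0.493 = 0.81459.
CI: 1.964 ± 0.81459 → (1.149, 2.779).
With 90% confidence, each one-unit increase in weekly study hours is associated with a change of between 1.149 and 2.779 points in final exam score, holding the other predictors fixed.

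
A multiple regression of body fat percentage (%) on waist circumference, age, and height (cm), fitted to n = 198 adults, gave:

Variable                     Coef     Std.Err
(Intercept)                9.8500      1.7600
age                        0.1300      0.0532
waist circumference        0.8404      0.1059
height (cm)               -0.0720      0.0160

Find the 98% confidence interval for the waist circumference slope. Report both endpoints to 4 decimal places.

(0.5920, 1.0888)

Read off: b = 0.8404, SE = 0.1059 for waist circumference.
df = n − k − 1 = 198 − 3 − 1 = 194.
t* = t_{0.01, 194} = 2.345723.
Margin = t* × SE = 2.345723 × 0.1059 = 0.248412.
CI: 0.8404 ± 0.248412 → (0.5920, 1.0888).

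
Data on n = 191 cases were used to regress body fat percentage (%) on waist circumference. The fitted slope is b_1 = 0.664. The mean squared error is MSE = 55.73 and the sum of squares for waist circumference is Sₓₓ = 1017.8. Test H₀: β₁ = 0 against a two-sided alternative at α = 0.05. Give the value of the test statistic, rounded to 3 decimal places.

t = 2.838

SE(b_1) = √(MSE/Sₓₓ) = √(55.73/1017.8) = 0.233999.
t = 0.664 / 0.233999 = 2.838.
df = n − 2 = 189.
Two-sided p ≈ 0.0050, which is < 0.05, so reject H₀.
There is evidence that waist circumference is associated with body fat percentage.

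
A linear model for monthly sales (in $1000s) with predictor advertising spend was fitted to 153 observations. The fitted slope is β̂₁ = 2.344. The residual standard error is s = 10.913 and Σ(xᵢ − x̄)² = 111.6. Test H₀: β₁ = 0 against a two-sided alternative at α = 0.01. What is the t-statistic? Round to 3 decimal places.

SE(β̂₁) = s/√Sₓₓ = 10.913/√111.6 = 1.03303.
t = 2.344 / 1.03303 = 2.269.
df = n − 2 = 151.
Two-sided p ≈ 0.0247, which is ≥ 0.01, so fail to reject H₀.
The data do not give significant evidence of an association between advertising spend and monthly sales.

t = 2.269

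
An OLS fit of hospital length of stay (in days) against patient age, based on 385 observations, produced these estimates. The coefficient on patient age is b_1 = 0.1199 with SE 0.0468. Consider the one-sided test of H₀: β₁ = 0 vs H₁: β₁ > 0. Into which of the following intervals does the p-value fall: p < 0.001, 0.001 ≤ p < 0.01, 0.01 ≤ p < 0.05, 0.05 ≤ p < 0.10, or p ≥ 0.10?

0.001 ≤ p < 0.01

t = 0.1199 / 0.0468 = 2.562.
df = n − 2 = 385 − 2 = 383.
One-sided p = P(T_{383} > t) ≈ 0.0054.
So 0.001 ≤ p < 0.01.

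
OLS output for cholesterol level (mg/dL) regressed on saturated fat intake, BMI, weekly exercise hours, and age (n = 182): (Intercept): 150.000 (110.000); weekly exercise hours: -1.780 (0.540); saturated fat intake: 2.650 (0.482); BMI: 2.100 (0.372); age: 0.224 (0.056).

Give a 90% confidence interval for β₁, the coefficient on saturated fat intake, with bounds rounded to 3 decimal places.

(1.853, 3.447)

Read off: b = 2.650, SE = 0.482 for saturated fat intake.
df = n − k − 1 = 182 − 4 − 1 = 177.
t* = t_{0.05, 177} = 1.653508.
Margin = t* × SE = 1.653508 × 0.482 = 0.79699.
CI: 2.650 ± 0.79699 → (1.853, 3.447).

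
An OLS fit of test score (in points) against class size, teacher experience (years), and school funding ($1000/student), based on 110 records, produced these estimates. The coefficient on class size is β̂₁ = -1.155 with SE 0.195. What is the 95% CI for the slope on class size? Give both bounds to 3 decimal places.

df = n − k − 1 = 110 − 3 − 1 = 106.
t* = t_{0.025, 106} = 1.982597.
Margin = t* × SE = 1.982597 × 0.195 = 0.38661.
CI: -1.155 ± 0.38661 → (-1.542, -0.768).
With 95% confidence, each one-unit increase in class size is associated with a change of between -1.542 and -0.768 points in test score, holding the other predictors fixed.

(-1.542, -0.768)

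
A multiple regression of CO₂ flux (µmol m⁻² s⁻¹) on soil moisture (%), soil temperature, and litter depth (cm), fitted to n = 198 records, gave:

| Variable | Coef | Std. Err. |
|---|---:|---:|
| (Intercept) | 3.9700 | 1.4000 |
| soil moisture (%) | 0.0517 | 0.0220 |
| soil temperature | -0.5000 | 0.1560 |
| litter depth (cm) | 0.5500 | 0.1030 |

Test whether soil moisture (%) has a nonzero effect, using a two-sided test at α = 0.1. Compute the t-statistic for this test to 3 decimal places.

Read off: b = 0.0517, SE = 0.0220 for soil moisture (%).
H₀: β₁ = 0 vs H₁: β₁ ≠ 0.
t = 0.0517 / 0.0220 = 2.350.
df = n − k − 1 = 198 − 3 − 1 = 194.
Two-sided p ≈ 0.0198, which is < 0.1, so reject H₀.
There is evidence that soil moisture (%) is associated with CO₂ flux, holding the other predictors fixed.

t = 2.350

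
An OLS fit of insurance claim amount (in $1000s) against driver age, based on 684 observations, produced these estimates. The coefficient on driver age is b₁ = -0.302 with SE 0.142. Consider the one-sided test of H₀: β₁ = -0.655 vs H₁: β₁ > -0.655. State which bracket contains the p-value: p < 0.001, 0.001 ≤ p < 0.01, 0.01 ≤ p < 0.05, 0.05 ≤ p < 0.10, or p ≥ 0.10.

0.001 ≤ p < 0.01

t = (-0.302 − (-0.655)) / 0.142 = 2.486.
df = n − 2 = 684 − 2 = 682.
One-sided p = P(T_{682} > t) ≈ 0.0066.
So 0.001 ≤ p < 0.01.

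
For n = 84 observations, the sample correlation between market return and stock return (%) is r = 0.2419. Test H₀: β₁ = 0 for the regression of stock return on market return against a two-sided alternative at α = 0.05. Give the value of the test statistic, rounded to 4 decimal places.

t = 2.2575

t = r·√(n − 2)/√(1 − r²) = 0.2419·√82/√0.941484 = 2.2575.
df = n − 2 = 82.
Two-sided p ≈ 0.0266, which is < 0.05, so reject H₀.
There is evidence of a linear association between market return and stock return.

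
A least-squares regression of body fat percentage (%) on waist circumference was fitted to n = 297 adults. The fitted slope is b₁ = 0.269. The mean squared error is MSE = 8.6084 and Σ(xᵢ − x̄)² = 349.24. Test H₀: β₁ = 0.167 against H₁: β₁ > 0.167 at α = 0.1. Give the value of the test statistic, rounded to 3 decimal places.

t = 0.650

SE(b₁) = √(MSE/Sₓₓ) = √(8.6084/349.24) = 0.157.
t = (0.269 − 0.167) / 0.157 = 0.650.
df = n − 2 = 295.
One-sided p ≈ 0.2582, which is ≥ 0.1, so fail to reject H₀.
The data do not give significant evidence that the true slope on waist circumference exceeds 0.167 % per unit.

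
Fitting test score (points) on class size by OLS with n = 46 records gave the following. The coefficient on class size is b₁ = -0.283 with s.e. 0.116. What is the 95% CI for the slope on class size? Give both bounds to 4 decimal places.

df = n − 2 = 46 − 2 = 44.
t* = t_{0.025, 44} = 2.015368.
Margin = t* × SE = 2.015368 × 0.116 = 0.233783.
CI: -0.283 ± 0.233783 → (-0.5168, -0.0492).
With 95% confidence, each one-unit increase in class size is associated with a change of between -0.5168 and -0.0492 points in test score.

(-0.5168, -0.0492)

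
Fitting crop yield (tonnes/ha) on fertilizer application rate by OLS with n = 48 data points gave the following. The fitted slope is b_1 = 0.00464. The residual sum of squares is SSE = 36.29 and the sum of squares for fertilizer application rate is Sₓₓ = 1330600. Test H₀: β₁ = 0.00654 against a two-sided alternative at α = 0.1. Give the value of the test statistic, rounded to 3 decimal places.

t = -2.468

MSE = SSE/(n − 2) = 36.29/46 = 0.788913.
SE(b_1) = √(MSE/Sₓₓ) = √(0.788913/1330600) = 0.00077.
t = (0.00464 − 0.00654) / 0.00077 = -2.468.
df = n − 2 = 46.
Two-sided p ≈ 0.0174, which is < 0.1, so reject H₀.
There is evidence that the true slope on fertilizer application rate differs from 0.00654 tonnes/ha per unit.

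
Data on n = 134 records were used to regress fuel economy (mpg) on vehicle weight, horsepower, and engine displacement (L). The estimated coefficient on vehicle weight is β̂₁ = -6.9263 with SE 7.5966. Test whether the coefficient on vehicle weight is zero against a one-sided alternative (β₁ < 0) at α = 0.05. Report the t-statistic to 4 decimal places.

H₀: β₁ = 0 vs H₁: β₁ < 0.
t = (β̂₁ − β₁⁰)/SE = -6.9263 / 7.5966 = -0.9118.
df = n − k − 1 = 134 − 3 − 1 = 130.
One-sided p ≈ 0.1818, which is ≥ 0.05, so fail to reject H₀.
The data do not give significant evidence that the true slope on vehicle weight is negative, holding the other predictors fixed.

t = -0.9118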